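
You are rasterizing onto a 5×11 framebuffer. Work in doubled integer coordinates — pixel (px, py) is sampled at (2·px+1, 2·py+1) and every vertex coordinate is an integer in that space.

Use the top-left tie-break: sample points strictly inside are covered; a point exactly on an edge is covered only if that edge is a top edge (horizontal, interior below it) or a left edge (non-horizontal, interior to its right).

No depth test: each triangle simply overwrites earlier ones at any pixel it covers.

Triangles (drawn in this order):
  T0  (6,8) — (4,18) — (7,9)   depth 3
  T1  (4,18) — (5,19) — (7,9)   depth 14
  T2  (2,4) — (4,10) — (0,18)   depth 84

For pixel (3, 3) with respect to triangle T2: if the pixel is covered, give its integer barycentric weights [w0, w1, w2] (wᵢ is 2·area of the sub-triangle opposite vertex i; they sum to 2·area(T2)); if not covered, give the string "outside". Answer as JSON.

T0:
  2·area = 12  (B↔C swapped to make it positive)
  edge (6, 8)→(7, 9): d=(1,1) right/bottom  bias=-1
  edge (7, 9)→(4, 18): d=(-3,9) right/bottom  bias=-1
  edge (4, 18)→(6, 8): d=(2,-10) top-left  bias=+0
    (0,1)@(1, 3): e=[0,72,-60] → ·  [on edge]
    (3,1)@(7, 3): e=[-6,18,0] → ·  [on edge]
    (4,1)@(9, 3): e=[-8,0,20] → ·  [on edge]
    (1,2)@(3, 5): e=[0,48,-36] → ·  [on edge]
    (2,3)@(5, 7): e=[0,24,-12] → ·  [on edge]
    (3,4)@(7, 9): e=[0,0,12] → ·  [on edge]
    (4,5)@(9, 11): e=[0,-24,36] → ·  [on edge]
    (2,6)@(5, 13): e=[6,6,0] → █  [on edge]
    (3,6)@(7, 13): e=[4,-12,20] → ·
    (2,7)@(5, 15): e=[8,0,4] → ·  [on edge]
    (1,10)@(3, 21): e=[16,0,-4] → ·  [on edge]
  covered (1 px):
    · · · · ·
    · · · · ·
    · · · · ·
    · · · · ·
    · · · · ·
    · · · · ·
    · · █ · ·
    · · · · ·
    · · · · ·
    · · · · ·
    · · · · ·
T1:
  2·area = 12  (B↔C swapped to make it positive)
  edge (4, 18)→(7, 9): d=(3,-9) top-left  bias=+0
  edge (7, 9)→(5, 19): d=(-2,10) right/bottom  bias=-1
  edge (5, 19)→(4, 18): d=(-1,-1) top-left  bias=+0
    (4,1)@(9, 3): e=[0,-8,20] → ·  [on edge]
    (3,4)@(7, 9): e=[0,0,12] → ·  [on edge]
    (0,7)@(1, 15): e=[-36,48,0] → ·  [on edge]
    (2,7)@(5, 15): e=[0,8,4] → █  [on edge]
    (3,7)@(7, 15): e=[18,-12,6] → ·
    (1,8)@(3, 17): e=[-12,24,0] → ·  [on edge]
    (2,8)@(5, 17): e=[6,4,2] → █
    (3,8)@(7, 17): e=[24,-16,4] → ·
    (2,9)@(5, 19): e=[12,0,0] → ·  [on edge]
    (1,10)@(3, 21): e=[0,16,-4] → ·  [on edge]
    (3,10)@(7, 21): e=[36,-24,0] → ·  [on edge]
  covered (2 px):
    · · · · ·
    · · · · ·
    · · · · ·
    · · · · ·
    · · · · ·
    · · · · ·
    · · · · ·
    · · █ · ·
    · · █ · ·
    · · · · ·
    · · · · ·
T2:
  2·area = 40
  edge (2, 4)→(4, 10): d=(2,6) right/bottom  bias=-1
  edge (4, 10)→(0, 18): d=(-4,8) right/bottom  bias=-1
  edge (0, 18)→(2, 4): d=(2,-14) top-left  bias=+0
    (0,0)@(1, 1): e=[0,60,-20] → ·  [on edge]
    (1,3)@(3, 7): e=[0,20,20] → ·  [on edge]
    (1,4)@(3, 9): e=[4,12,24] → █
    (2,4)@(5, 9): e=[-8,-4,52] → ·
    (0,5)@(1, 11): e=[20,20,0] → █  [on edge]
    (2,5)@(5, 11): e=[-4,-12,56] → ·
    (0,6)@(1, 13): e=[24,12,4] → █
    (1,6)@(3, 13): e=[12,-4,32] → ·
    (2,6)@(5, 13): e=[0,-20,60] → ·  [on edge]
    (0,7)@(1, 15): e=[28,4,8] → █
    (1,7)@(3, 15): e=[16,-12,36] → ·
    (0,8)@(1, 17): e=[32,-4,12] → ·
    (3,9)@(7, 19): e=[0,-60,100] → ·  [on edge]
  covered (5 px):
    · · · · ·
    · · · · ·
    · · · · ·
    · · · · ·
    · █ · · ·
    █ █ · · ·
    █ · · · ·
    █ · · · ·
    · · · · ·
    · · · · ·
    · · · · ·

Final: "outside"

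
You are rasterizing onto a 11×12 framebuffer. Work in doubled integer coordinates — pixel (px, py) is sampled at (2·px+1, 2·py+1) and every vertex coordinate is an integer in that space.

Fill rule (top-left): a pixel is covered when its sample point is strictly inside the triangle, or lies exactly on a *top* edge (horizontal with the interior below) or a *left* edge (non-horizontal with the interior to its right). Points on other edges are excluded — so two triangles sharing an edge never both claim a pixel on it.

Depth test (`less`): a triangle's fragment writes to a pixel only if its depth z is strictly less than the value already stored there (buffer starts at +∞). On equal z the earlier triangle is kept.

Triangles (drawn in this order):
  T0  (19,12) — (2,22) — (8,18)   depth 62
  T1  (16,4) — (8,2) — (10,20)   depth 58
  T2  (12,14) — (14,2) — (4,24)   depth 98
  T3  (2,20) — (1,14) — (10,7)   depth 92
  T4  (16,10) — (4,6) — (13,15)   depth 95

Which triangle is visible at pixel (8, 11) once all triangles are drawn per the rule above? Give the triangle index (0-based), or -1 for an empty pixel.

T0:
  2·area = 8
  edge (19, 12)→(2, 22): d=(-17,10) right/bottom  bias=-1
  edge (2, 22)→(8, 18): d=(6,-4) top-left  bias=+0
  edge (8, 18)→(19, 12): d=(11,-6) top-left  bias=+0
    (3,9)@(7, 19): e=[1,2,5] → █
    (4,9)@(9, 19): e=[-19,10,17] → ·
    (3,10)@(7, 21): e=[-33,14,27] → ·
  covered (1 px):
    · · · · · · · · · · ·
    · · · · · · · · · · ·
    · · · · · · · · · · ·
    · · · · · · · · · · ·
    · · · · · · · · · · ·
    · · · · · · · · · · ·
    · · · · · · · · · · ·
    · · · · · · · · · · ·
    · · · · · · · · · · ·
    · · · █ · · · · · · ·
    · · · · · · · · · · ·
    · · · · · · · · · · ·
T1:
  2·area = 140  (B↔C swapped to make it positive)
  edge (16, 4)→(10, 20): d=(-6,16) right/bottom  bias=-1
  edge (10, 20)→(8, 2): d=(-2,-18) top-left  bias=+0
  edge (8, 2)→(16, 4): d=(8,2) right/bottom  bias=-1
    (4,1)@(9, 3): e=[118,16,6] → █
    (5,1)@(11, 3): e=[86,52,2] → █
    (6,1)@(13, 3): e=[54,88,-2] → ·
    (4,2)@(9, 5): e=[106,12,22] → █
    (6,2)@(13, 5): e=[42,84,14] → █
    (7,2)@(15, 5): e=[10,120,10] → █
    (8,2)@(17, 5): e=[-22,156,6] → ·
    (4,3)@(9, 7): e=[94,8,38] → █
    (7,3)@(15, 7): e=[-2,116,26] → ·
    (4,4)@(9, 9): e=[82,4,54] → █
    (7,4)@(15, 9): e=[-14,112,42] → ·
    (4,5)@(9, 11): e=[70,0,70] → █  [on edge]
  covered (18 px):
    · · · · · · · · · · ·
    · · · · █ █ · · · · ·
    · · · · █ █ █ █ · · ·
    · · · · █ █ █ · · · ·
    · · · · █ █ █ · · · ·
    · · · · █ █ █ · · · ·
    · · · · · █ · · · · ·
    · · · · · █ · · · · ·
    · · · · · █ · · · · ·
    · · · · · · · · · · ·
    · · · · · · · · · · ·
    · · · · · · · · · · ·
T2:
  2·area = 76  (B↔C swapped to make it positive)
  edge (12, 14)→(4, 24): d=(-8,10) right/bottom  bias=-1
  edge (4, 24)→(14, 2): d=(10,-22) top-left  bias=+0
  edge (14, 2)→(12, 14): d=(-2,12) right/bottom  bias=-1
    (6,2)@(13, 5): e=[62,8,6] → █
    (7,2)@(15, 5): e=[42,52,-18] → ·
    (6,3)@(13, 7): e=[46,28,2] → █
    (7,3)@(15, 7): e=[26,72,-22] → ·
    (5,4)@(11, 9): e=[50,4,22] → █
    (6,4)@(13, 9): e=[30,48,-2] → ·
    (5,5)@(11, 11): e=[34,24,18] → █
    (6,5)@(13, 11): e=[14,68,-6] → ·
    (4,6)@(9, 13): e=[38,0,38] → █  [on edge]
    (6,6)@(13, 13): e=[-2,88,-10] → ·
    (4,7)@(9, 15): e=[22,20,34] → █
    (6,7)@(13, 15): e=[-18,108,-14] → ·
  covered (10 px):
    · · · · · · · · · · ·
    · · · · · · · · · · ·
    · · · · · · █ · · · ·
    · · · · · · █ · · · ·
    · · · · · █ · · · · ·
    · · · · · █ · · · · ·
    · · · · █ █ · · · · ·
    · · · · █ █ · · · · ·
    · · · · █ · · · · · ·
    · · · █ · · · · · · ·
    · · · · · · · · · · ·
    · · · · · · · · · · ·
T3:
  2·area = 61
  edge (2, 20)→(1, 14): d=(-1,-6) top-left  bias=+0
  edge (1, 14)→(10, 7): d=(9,-7) top-left  bias=+0
  edge (10, 7)→(2, 20): d=(-8,13) right/bottom  bias=-1
    (2,5)@(5, 11): e=[27,1,33] → █
    (3,5)@(7, 11): e=[39,15,7] → █
    (4,5)@(9, 11): e=[51,29,-19] → ·
    (1,6)@(3, 13): e=[13,5,43] → █
    (3,6)@(7, 13): e=[37,33,-9] → ·
    (1,7)@(3, 15): e=[11,23,27] → █
    (3,7)@(7, 15): e=[35,51,-25] → ·
    (1,8)@(3, 17): e=[9,41,11] → █
    (2,8)@(5, 17): e=[21,55,-15] → ·
    (1,9)@(3, 19): e=[7,59,-5] → ·
  covered (7 px):
    · · · · · · · · · · ·
    · · · · · · · · · · ·
    · · · · · · · · · · ·
    · · · · · · · · · · ·
    · · · · · · · · · · ·
    · · █ █ · · · · · · ·
    · █ █ · · · · · · · ·
    · █ █ · · · · · · · ·
    · █ · · · · · · · · ·
    · · · · · · · · · · ·
    · · · · · · · · · · ·
    · · · · · · · · · · ·
T4:
  2·area = 72  (B↔C swapped to make it positive)
  edge (16, 10)→(13, 15): d=(-3,5) right/bottom  bias=-1
  edge (13, 15)→(4, 6): d=(-9,-9) top-left  bias=+0
  edge (4, 6)→(16, 10): d=(12,4) right/bottom  bias=-1
    (0,1)@(1, 3): e=[96,0,-24] → ·  [on edge]
    (0,2)@(1, 5): e=[90,-18,0] → ·  [on edge]
    (1,2)@(3, 5): e=[80,0,-8] → ·  [on edge]
    (9,2)@(19, 5): e=[0,144,-72] → ·  [on edge]
    (2,3)@(5, 7): e=[64,0,8] → █  [on edge]
    (3,3)@(7, 7): e=[54,18,0] → ·  [on edge]
    (2,4)@(5, 9): e=[58,-18,32] → ·
    (3,4)@(7, 9): e=[48,0,24] → █  [on edge]
    (4,4)@(9, 9): e=[38,18,16] → █
    (5,4)@(11, 9): e=[28,36,8] → █
    (6,4)@(13, 9): e=[18,54,0] → ·  [on edge]
    (3,5)@(7, 11): e=[42,-18,48] → ·
    (4,5)@(9, 11): e=[32,0,40] → █  [on edge]
    (9,5)@(19, 11): e=[-18,90,0] → ·  [on edge]
    (5,6)@(11, 13): e=[16,0,56] → █  [on edge]
    (6,7)@(13, 15): e=[0,0,72] → ·  [on edge]
    (7,8)@(15, 17): e=[-16,0,88] → ·  [on edge]
    (8,9)@(17, 19): e=[-32,0,104] → ·  [on edge]
    (9,10)@(19, 21): e=[-48,0,120] → ·  [on edge]
    (10,11)@(21, 23): e=[-64,0,136] → ·  [on edge]
  covered (10 px):
    · · · · · · · · · · ·
    · · · · · · · · · · ·
    · · · · · · · · · · ·
    · · █ · · · · · · · ·
    · · · █ █ █ · · · · ·
    · · · · █ █ █ █ · · ·
    · · · · · █ █ · · · ·
    · · · · · · · · · · ·
    · · · · · · · · · · ·
    · · · · · · · · · · ·
    · · · · · · · · · · ·
    · · · · · · · · · · ·

Z-buffer (winner per pixel, '.' = empty):
  . . . . . . . . . . .
  . . . . 1 1 . . . . .
  . . . . 1 1 1 1 . . .
  . . 4 . 1 1 1 . . . .
  . . . 4 1 1 1 . . . .
  . . 3 3 1 1 1 4 . . .
  . 3 3 . 2 1 4 . . . .
  . 3 3 . 2 1 . . . . .
  . 3 . . 2 1 . . . . .
  . . . 0 . . . . . . .
  . . . . . . . . . . .
  . . . . . . . . . . .

Final: -1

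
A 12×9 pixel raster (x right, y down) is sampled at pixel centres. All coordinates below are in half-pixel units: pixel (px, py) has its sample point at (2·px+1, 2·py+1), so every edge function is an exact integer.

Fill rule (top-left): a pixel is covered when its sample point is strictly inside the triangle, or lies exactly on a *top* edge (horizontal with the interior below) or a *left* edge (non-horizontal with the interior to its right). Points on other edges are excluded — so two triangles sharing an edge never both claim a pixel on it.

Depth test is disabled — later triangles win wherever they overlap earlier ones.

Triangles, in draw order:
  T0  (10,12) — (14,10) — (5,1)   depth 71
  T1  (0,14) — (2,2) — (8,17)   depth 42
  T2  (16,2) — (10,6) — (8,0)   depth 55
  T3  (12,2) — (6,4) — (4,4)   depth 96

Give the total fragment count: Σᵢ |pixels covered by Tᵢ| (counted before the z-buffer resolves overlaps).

T0:
  2·area = 54  (B↔C swapped to make it positive)
  edge (10, 12)→(5, 1): d=(-5,-11) top-left  bias=+0
  edge (5, 1)→(14, 10): d=(9,9) right/bottom  bias=-1
  edge (14, 10)→(10, 12): d=(-4,2) right/bottom  bias=-1
    (2,0)@(5, 1): e=[0,0,54] → .  [on edge]
    (3,1)@(7, 3): e=[12,0,42] → .  [on edge]
    (3,2)@(7, 5): e=[2,18,34] → X
    (4,2)@(9, 5): e=[24,0,30] → .  [on edge]
    (3,3)@(7, 7): e=[-8,36,26] → .
    (4,3)@(9, 7): e=[14,18,22] → X
    (5,3)@(11, 7): e=[36,0,18] → .  [on edge]
    (4,4)@(9, 9): e=[4,36,14] → X
    (5,4)@(11, 9): e=[26,18,10] → X
    (6,4)@(13, 9): e=[48,0,6] → .  [on edge]
    (4,5)@(9, 11): e=[-6,54,6] → .
    (5,5)@(11, 11): e=[16,36,2] → X
    (7,5)@(15, 11): e=[60,0,-6] → .  [on edge]
    (8,6)@(17, 13): e=[72,0,-18] → .  [on edge]
    (9,7)@(19, 15): e=[84,0,-30] → .  [on edge]
    (10,8)@(21, 17): e=[96,0,-42] → .  [on edge]
  covered (5 px):
    . . . . . . . . . . . .
    . . . . . . . . . . . .
    . . . X . . . . . . . .
    . . . . X . . . . . . .
    . . . . X X . . . . . .
    . . . . . X . . . . . .
    . . . . . . . . . . . .
    . . . . . . . . . . . .
    . . . . . . . . . . . .
T1:
  2·area = 102
  edge (0, 14)→(2, 2): d=(2,-12) top-left  bias=+0
  edge (2, 2)→(8, 17): d=(6,15) right/bottom  bias=-1
  edge (8, 17)→(0, 14): d=(-8,-3) top-left  bias=+0
    (1,2)@(3, 5): e=[18,3,81] → X
    (2,2)@(5, 5): e=[42,-27,87] → .
    (1,3)@(3, 7): e=[22,15,65] → X
    (2,3)@(5, 7): e=[46,-15,71] → .
    (0,4)@(1, 9): e=[2,57,43] → X
    (2,4)@(5, 9): e=[50,-3,55] → .
    (0,5)@(1, 11): e=[6,69,27] → X
    (2,5)@(5, 11): e=[54,9,39] → X
    (3,5)@(7, 11): e=[78,-21,45] → .
    (0,6)@(1, 13): e=[10,81,11] → X
    (3,6)@(7, 13): e=[82,-9,29] → .
    (0,7)@(1, 15): e=[14,93,-5] → .
  covered (13 px):
    . . . . . . . . . . . .
    . . . . . . . . . . . .
    . X . . . . . . . . . .
    . X . . . . . . . . . .
    X X . . . . . . . . . .
    X X X . . . . . . . . .
    X X X . . . . . . . . .
    . X X X . . . . . . . .
    . . . . . . . . . . . .
T2:
  2·area = 44
  edge (16, 2)→(10, 6): d=(-6,4) right/bottom  bias=-1
  edge (10, 6)→(8, 0): d=(-2,-6) top-left  bias=+0
  edge (8, 0)→(16, 2): d=(8,2) right/bottom  bias=-1
    (4,0)@(9, 1): e=[34,4,6] → X
    (5,0)@(11, 1): e=[26,16,2] → X
    (6,0)@(13, 1): e=[18,28,-2] → .
    (4,1)@(9, 3): e=[22,0,22] → X  [on edge]
    (6,1)@(13, 3): e=[6,24,14] → X
    (7,1)@(15, 3): e=[-2,36,10] → .
    (4,2)@(9, 5): e=[10,-4,38] → .
    (5,2)@(11, 5): e=[2,8,34] → X
    (6,2)@(13, 5): e=[-6,20,30] → .
    (5,3)@(11, 7): e=[-10,4,50] → .
    (5,4)@(11, 9): e=[-22,0,66] → .  [on edge]
    (6,7)@(13, 15): e=[-66,0,110] → .  [on edge]
  covered (6 px):
    . . . . X X . . . . . .
    . . . . X X X . . . . .
    . . . . . X . . . . . .
    . . . . . . . . . . . .
    . . . . . . . . . . . .
    . . . . . . . . . . . .
    . . . . . . . . . . . .
    . . . . . . . . . . . .
    . . . . . . . . . . . .
T3:
  2·area = 4
  edge (12, 2)→(6, 4): d=(-6,2) right/bottom  bias=-1
  edge (6, 4)→(4, 4): d=(-2,0) right/bottom  bias=-1
  edge (4, 4)→(12, 2): d=(8,-2) top-left  bias=+0
    (7,0)@(15, 1): e=[0,6,-2] → .  [on edge]
    (4,1)@(9, 3): e=[0,2,2] → .  [on edge]
    (1,2)@(3, 5): e=[0,-2,6] → .  [on edge]
  covered (0 px):
    . . . . . . . . . . . .
    . . . . . . . . . . . .
    . . . . . . . . . . . .
    . . . . . . . . . . . .
    . . . . . . . . . . . .
    . . . . . . . . . . . .
    . . . . . . . . . . . .
    . . . . . . . . . . . .
    . . . . . . . . . . . .

Answer: 24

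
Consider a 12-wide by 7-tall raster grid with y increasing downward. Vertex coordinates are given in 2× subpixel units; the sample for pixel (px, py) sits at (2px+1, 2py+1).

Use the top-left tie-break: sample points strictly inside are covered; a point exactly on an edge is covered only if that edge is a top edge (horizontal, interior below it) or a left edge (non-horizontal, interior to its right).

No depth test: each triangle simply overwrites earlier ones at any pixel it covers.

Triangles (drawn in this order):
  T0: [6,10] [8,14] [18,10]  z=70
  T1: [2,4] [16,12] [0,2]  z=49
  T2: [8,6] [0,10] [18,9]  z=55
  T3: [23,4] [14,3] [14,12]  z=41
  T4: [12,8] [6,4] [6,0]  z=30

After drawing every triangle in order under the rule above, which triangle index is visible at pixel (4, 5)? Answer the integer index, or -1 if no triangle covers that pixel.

T0:
  2·area = 48  (B↔C swapped to make it positive)
  edge (6, 10)→(18, 10): d=(12,0) top-left  bias=+0
  edge (18, 10)→(8, 14): d=(-10,4) right/bottom  bias=-1
  edge (8, 14)→(6, 10): d=(-2,-4) top-left  bias=+0
    (3,5)@(7, 11): e=[12,34,2] → █
    (4,5)@(9, 11): e=[12,26,10] → █
    (5,5)@(11, 11): e=[12,18,18] → █
    (6,5)@(13, 11): e=[12,10,26] → █
    (7,5)@(15, 11): e=[12,2,34] → █
    (8,5)@(17, 11): e=[12,-6,42] → ·
    (3,6)@(7, 13): e=[36,14,-2] → ·
    (4,6)@(9, 13): e=[36,6,6] → █
    (5,6)@(11, 13): e=[36,-2,14] → ·
    (6,6)@(13, 13): e=[36,-10,22] → ·
    (7,6)@(15, 13): e=[36,-18,30] → ·
  covered (6 px):
    · · · · · · · · · · · ·
    · · · · · · · · · · · ·
    · · · · · · · · · · · ·
    · · · · · · · · · · · ·
    · · · · · · · · · · · ·
    · · · █ █ █ █ █ · · · ·
    · · · · █ · · · · · · ·
T1:
  2·area = 12  (B↔C swapped to make it positive)
  edge (2, 4)→(0, 2): d=(-2,-2) top-left  bias=+0
  edge (0, 2)→(16, 12): d=(16,10) right/bottom  bias=-1
  edge (16, 12)→(2, 4): d=(-14,-8) top-left  bias=+0
    (0,1)@(1, 3): e=[0,6,6] → █  [on edge]
    (1,1)@(3, 3): e=[4,-14,22] → ·
    (0,2)@(1, 5): e=[-4,38,-22] → ·
    (1,2)@(3, 5): e=[0,18,-6] → ·  [on edge]
    (2,3)@(5, 7): e=[0,30,-18] → ·  [on edge]
    (3,4)@(7, 9): e=[0,42,-30] → ·  [on edge]
    (5,4)@(11, 9): e=[8,2,2] → █
    (6,4)@(13, 9): e=[12,-18,18] → ·
    (4,5)@(9, 11): e=[0,54,-42] → ·  [on edge]
    (5,5)@(11, 11): e=[4,34,-26] → ·
    (5,6)@(11, 13): e=[0,66,-54] → ·  [on edge]
  covered (2 px):
    · · · · · · · · · · · ·
    █ · · · · · · · · · · ·
    · · · · · · · · · · · ·
    · · · · · · · · · · · ·
    · · · · · █ · · · · · ·
    · · · · · · · · · · · ·
    · · · · · · · · · · · ·
T2:
  2·area = 64  (B↔C swapped to make it positive)
  edge (8, 6)→(18, 9): d=(10,3) right/bottom  bias=-1
  edge (18, 9)→(0, 10): d=(-18,1) right/bottom  bias=-1
  edge (0, 10)→(8, 6): d=(8,-4) top-left  bias=+0
    (3,3)@(7, 7): e=[13,47,4] → █
    (4,3)@(9, 7): e=[7,45,12] → █
    (5,3)@(11, 7): e=[1,43,20] → █
    (6,3)@(13, 7): e=[-5,41,28] → ·
    (1,4)@(3, 9): e=[45,15,4] → █
    (2,4)@(5, 9): e=[39,13,12] → █
    (6,4)@(13, 9): e=[15,5,44] → █
    (7,4)@(15, 9): e=[9,3,52] → █
    (8,4)@(17, 9): e=[3,1,60] → █
    (9,4)@(19, 9): e=[-3,-1,68] → ·
    (1,5)@(3, 11): e=[65,-21,20] → ·
    (2,5)@(5, 11): e=[59,-23,28] → ·
  covered (11 px):
    · · · · · · · · · · · ·
    · · · · · · · · · · · ·
    · · · · · · · · · · · ·
    · · · █ █ █ · · · · · ·
    · █ █ █ █ █ █ █ █ · · ·
    · · · · · · · · · · · ·
    · · · · · · · · · · · ·
T3:
  2·area = 81  (B↔C swapped to make it positive)
  edge (23, 4)→(14, 12): d=(-9,8) right/bottom  bias=-1
  edge (14, 12)→(14, 3): d=(0,-9) top-left  bias=+0
  edge (14, 3)→(23, 4): d=(9,1) right/bottom  bias=-1
    (7,2)@(15, 5): e=[55,9,17] → █
    (8,2)@(17, 5): e=[39,27,15] → █
    (9,2)@(19, 5): e=[23,45,13] → █
    (10,2)@(21, 5): e=[7,63,11] → █
    (11,2)@(23, 5): e=[-9,81,9] → ·
    (7,3)@(15, 7): e=[37,9,35] → █
    (10,3)@(21, 7): e=[-11,63,29] → ·
    (7,4)@(15, 9): e=[19,9,53] → █
    (9,4)@(19, 9): e=[-13,45,49] → ·
    (7,5)@(15, 11): e=[1,9,71] → █
    (8,5)@(17, 11): e=[-15,27,69] → ·
    (7,6)@(15, 13): e=[-17,9,89] → ·
  covered (10 px):
    · · · · · · · · · · · ·
    · · · · · · · · · · · ·
    · · · · · · · █ █ █ █ ·
    · · · · · · · █ █ █ · ·
    · · · · · · · █ █ · · ·
    · · · · · · · █ · · · ·
    · · · · · · · · · · · ·
T4:
  2·area = 24
  edge (12, 8)→(6, 4): d=(-6,-4) top-left  bias=+0
  edge (6, 4)→(6, 0): d=(0,-4) top-left  bias=+0
  edge (6, 0)→(12, 8): d=(6,8) right/bottom  bias=-1
    (3,1)@(7, 3): e=[10,4,10] → █
    (4,1)@(9, 3): e=[18,12,-6] → ·
    (3,2)@(7, 5): e=[-2,4,22] → ·
    (4,2)@(9, 5): e=[6,12,6] → █
    (5,2)@(11, 5): e=[14,20,-10] → ·
    (4,3)@(9, 7): e=[-6,12,18] → ·
    (5,3)@(11, 7): e=[2,20,2] → █
    (6,3)@(13, 7): e=[10,28,-14] → ·
    (5,4)@(11, 9): e=[-10,20,14] → ·
  covered (3 px):
    · · · · · · · · · · · ·
    · · · █ · · · · · · · ·
    · · · · █ · · · · · · ·
    · · · · · █ · · · · · ·
    · · · · · · · · · · · ·
    · · · · · · · · · · · ·
    · · · · · · · · · · · ·

Z-buffer (winner per pixel, '.' = empty):
  . . . . . . . . . . . .
  1 . . 4 . . . . . . . .
  . . . . 4 . . 3 3 3 3 .
  . . . 2 2 4 . 3 3 3 . .
  . 2 2 2 2 2 2 3 3 . . .
  . . . 0 0 0 0 3 . . . .
  . . . . 0 . . . . . . .

Final: 0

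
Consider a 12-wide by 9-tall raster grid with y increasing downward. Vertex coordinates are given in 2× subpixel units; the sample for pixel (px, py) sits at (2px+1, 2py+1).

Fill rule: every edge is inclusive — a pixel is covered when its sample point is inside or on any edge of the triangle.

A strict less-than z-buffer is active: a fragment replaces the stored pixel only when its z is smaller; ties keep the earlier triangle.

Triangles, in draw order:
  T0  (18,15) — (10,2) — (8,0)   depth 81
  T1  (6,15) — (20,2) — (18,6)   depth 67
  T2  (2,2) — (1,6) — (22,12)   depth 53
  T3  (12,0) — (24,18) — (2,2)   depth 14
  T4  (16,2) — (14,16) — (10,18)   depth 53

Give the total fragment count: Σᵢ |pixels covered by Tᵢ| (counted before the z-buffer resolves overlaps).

T0:
  2·area = 10  (B↔C swapped to make it positive)
  edge (18, 15)→(8, 0): d=(-10,-15) inclusive
  edge (8, 0)→(10, 2): d=(2,2) inclusive
  edge (10, 2)→(18, 15): d=(8,13) inclusive
    (4,0)@(9, 1): e=[5,0,5] → #  [on edge]
    (5,0)@(11, 1): e=[35,-4,-21] → ·
    (4,1)@(9, 3): e=[-15,4,21] → ·
    (5,1)@(11, 3): e=[15,0,-5] → ·  [on edge]
    (6,2)@(13, 5): e=[25,0,-15] → ·  [on edge]
    (6,3)@(13, 7): e=[5,4,1] → #
    (7,3)@(15, 7): e=[35,0,-25] → ·  [on edge]
    (6,4)@(13, 9): e=[-15,8,17] → ·
    (8,4)@(17, 9): e=[45,0,-35] → ·  [on edge]
    (9,5)@(19, 11): e=[55,0,-45] → ·  [on edge]
    (10,6)@(21, 13): e=[65,0,-55] → ·  [on edge]
    (11,7)@(23, 15): e=[75,0,-65] → ·  [on edge]
  covered (2 px):
    · · · · # · · · · · · ·
    · · · · · · · · · · · ·
    · · · · · · · · · · · ·
    · · · · · · # · · · · ·
    · · · · · · · · · · · ·
    · · · · · · · · · · · ·
    · · · · · · · · · · · ·
    · · · · · · · · · · · ·
    · · · · · · · · · · · ·
T1:
  2·area = 30
  edge (6, 15)→(20, 2): d=(14,-13) inclusive
  edge (20, 2)→(18, 6): d=(-2,4) inclusive
  edge (18, 6)→(6, 15): d=(-12,9) inclusive
    (9,1)@(19, 3): e=[1,2,27] → #
    (10,1)@(21, 3): e=[27,-6,9] → ·
    (8,2)@(17, 5): e=[3,6,21] → #
    (9,2)@(19, 5): e=[29,-2,3] → ·
    (7,3)@(15, 7): e=[5,10,15] → #
    (8,3)@(17, 7): e=[31,2,-3] → ·
    (6,4)@(13, 9): e=[7,14,9] → #
    (7,4)@(15, 9): e=[33,6,-9] → ·
    (5,5)@(11, 11): e=[9,18,3] → #
    (6,5)@(13, 11): e=[35,10,-15] → ·
    (5,6)@(11, 13): e=[37,14,-21] → ·
  covered (5 px):
    · · · · · · · · · · · ·
    · · · · · · · · · # · ·
    · · · · · · · · # · · ·
    · · · · · · · # · · · ·
    · · · · · · # · · · · ·
    · · · · · # · · · · · ·
    · · · · · · · · · · · ·
    · · · · · · · · · · · ·
    · · · · · · · · · · · ·
T2:
  2·area = 90  (B↔C swapped to make it positive)
  edge (2, 2)→(22, 12): d=(20,10) inclusive
  edge (22, 12)→(1, 6): d=(-21,-6) inclusive
  edge (1, 6)→(2, 2): d=(1,-4) inclusive
    (1,1)@(3, 3): e=[10,75,5] → #
    (2,1)@(5, 3): e=[-10,87,13] → ·
    (1,2)@(3, 5): e=[50,33,7] → #
    (2,2)@(5, 5): e=[30,45,15] → #
    (3,2)@(7, 5): e=[10,57,23] → #
    (4,2)@(9, 5): e=[-10,69,31] → ·
    (1,3)@(3, 7): e=[90,-9,9] → ·
    (2,3)@(5, 7): e=[70,3,17] → #
    (4,3)@(9, 7): e=[30,27,33] → #
    (5,3)@(11, 7): e=[10,39,41] → #
    (6,3)@(13, 7): e=[-10,51,49] → ·
    (2,4)@(5, 9): e=[110,-39,19] → ·
  covered (11 px):
    · · · · · · · · · · · ·
    · # · · · · · · · · · ·
    · # # # · · · · · · · ·
    · · # # # # · · · · · ·
    · · · · · · # # · · · ·
    · · · · · · · · · # · ·
    · · · · · · · · · · · ·
    · · · · · · · · · · · ·
    · · · · · · · · · · · ·
T3:
  2·area = 204
  edge (12, 0)→(24, 18): d=(12,18) inclusive
  edge (24, 18)→(2, 2): d=(-22,-16) inclusive
  edge (2, 2)→(12, 0): d=(10,-2) inclusive
    (3,0)@(7, 1): e=[102,102,0] → #  [on edge]
    (4,0)@(9, 1): e=[66,134,4] → #
    (5,0)@(11, 1): e=[30,166,8] → #
    (6,0)@(13, 1): e=[-6,198,12] → ·
    (2,1)@(5, 3): e=[162,26,16] → #
    (6,1)@(13, 3): e=[18,154,32] → #
    (7,1)@(15, 3): e=[-18,186,36] → ·
    (2,2)@(5, 5): e=[186,-18,36] → ·
    (3,2)@(7, 5): e=[150,14,40] → #
    (7,2)@(15, 5): e=[6,142,56] → #
    (8,2)@(17, 5): e=[-30,174,60] → ·
    (3,3)@(7, 7): e=[174,-30,60] → ·
  covered (26 px):
    · · · # # # · · · · · ·
    · · # # # # # · · · · ·
    · · · # # # # # · · · ·
    · · · · # # # # · · · ·
    · · · · · · # # # · · ·
    · · · · · · · # # # · ·
    · · · · · · · · · # · ·
    · · · · · · · · · · # ·
    · · · · · · · · · · · #
T4:
  2·area = 52
  edge (16, 2)→(14, 16): d=(-2,14) inclusive
  edge (14, 16)→(10, 18): d=(-4,2) inclusive
  edge (10, 18)→(16, 2): d=(6,-16) inclusive
    (7,2)@(15, 5): e=[8,42,2] → #
    (8,2)@(17, 5): e=[-20,38,34] → ·
    (7,3)@(15, 7): e=[4,34,14] → #
    (8,3)@(17, 7): e=[-24,30,46] → ·
    (7,4)@(15, 9): e=[0,26,26] → #  [on edge]
    (8,4)@(17, 9): e=[-28,22,58] → ·
    (6,5)@(13, 11): e=[24,22,6] → #
    (7,5)@(15, 11): e=[-4,18,38] → ·
    (6,6)@(13, 13): e=[20,14,18] → #
    (7,6)@(15, 13): e=[-8,10,50] → ·
    (6,7)@(13, 15): e=[16,6,30] → #
    (7,7)@(15, 15): e=[-12,2,62] → ·
  covered (7 px):
    · · · · · · · · · · · ·
    · · · · · · · · · · · ·
    · · · · · · · # · · · ·
    · · · · · · · # · · · ·
    · · · · · · · # · · · ·
    · · · · · · # · · · · ·
    · · · · · · # · · · · ·
    · · · · · · # · · · · ·
    · · · · · # · · · · · ·

Final: 51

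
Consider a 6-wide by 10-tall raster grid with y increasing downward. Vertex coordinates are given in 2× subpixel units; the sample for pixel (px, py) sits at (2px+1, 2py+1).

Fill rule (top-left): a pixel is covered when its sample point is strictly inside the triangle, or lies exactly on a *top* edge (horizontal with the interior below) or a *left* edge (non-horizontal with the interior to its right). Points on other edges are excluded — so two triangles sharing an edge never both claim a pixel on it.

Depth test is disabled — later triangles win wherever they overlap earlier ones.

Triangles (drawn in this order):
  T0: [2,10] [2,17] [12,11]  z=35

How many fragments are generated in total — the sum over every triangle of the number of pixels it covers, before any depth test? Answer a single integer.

T0:
  2·area = 70  (B↔C swapped to make it positive)
  edge (2, 10)→(12, 11): d=(10,1) right/bottom  bias=-1
  edge (12, 11)→(2, 17): d=(-10,6) right/bottom  bias=-1
  edge (2, 17)→(2, 10): d=(0,-7) top-left  bias=+0
    (1,5)@(3, 11): e=[9,54,7] → █
    (2,5)@(5, 11): e=[7,42,21] → █
    (3,5)@(7, 11): e=[5,30,35] → █
    (4,5)@(9, 11): e=[3,18,49] → █
    (5,5)@(11, 11): e=[1,6,63] → █
    (1,6)@(3, 13): e=[29,34,7] → █
    (4,6)@(9, 13): e=[23,-2,49] → ·
    (5,6)@(11, 13): e=[21,-14,63] → ·
    (1,7)@(3, 15): e=[49,14,7] → █
    (3,7)@(7, 15): e=[45,-10,35] → ·
    (1,8)@(3, 17): e=[69,-6,7] → ·
    (2,8)@(5, 17): e=[67,-18,21] → ·
  covered (10 px):
    · · · · · ·
    · · · · · ·
    · · · · · ·
    · · · · · ·
    · · · · · ·
    · █ █ █ █ █
    · █ █ █ · ·
    · █ █ · · ·
    · · · · · ·
    · · · · · ·

Answer: 10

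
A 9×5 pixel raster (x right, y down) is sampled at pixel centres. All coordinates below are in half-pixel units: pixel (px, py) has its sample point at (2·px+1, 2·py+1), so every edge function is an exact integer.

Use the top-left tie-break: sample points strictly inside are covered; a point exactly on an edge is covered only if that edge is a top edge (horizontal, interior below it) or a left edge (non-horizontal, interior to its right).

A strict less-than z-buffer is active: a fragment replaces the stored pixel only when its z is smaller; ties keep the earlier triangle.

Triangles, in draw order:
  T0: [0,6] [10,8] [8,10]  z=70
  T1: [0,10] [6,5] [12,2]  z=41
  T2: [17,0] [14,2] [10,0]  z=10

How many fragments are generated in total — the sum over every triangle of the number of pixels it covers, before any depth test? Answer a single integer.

T0:
  2·area = 24
  edge (0, 6)→(10, 8): d=(10,2) right/bottom  bias=-1
  edge (10, 8)→(8, 10): d=(-2,2) right/bottom  bias=-1
  edge (8, 10)→(0, 6): d=(-8,-4) top-left  bias=+0
    (8,0)@(17, 1): e=[-84,0,108] → ·  [on edge]
    (7,1)@(15, 3): e=[-60,0,84] → ·  [on edge]
    (6,2)@(13, 5): e=[-36,0,60] → ·  [on edge]
    (1,3)@(3, 7): e=[4,16,4] → #
    (2,3)@(5, 7): e=[0,12,12] → ·  [on edge]
    (5,3)@(11, 7): e=[-12,0,36] → ·  [on edge]
    (1,4)@(3, 9): e=[24,12,-12] → ·
    (3,4)@(7, 9): e=[16,4,4] → #
    (4,4)@(9, 9): e=[12,0,12] → ·  [on edge]
    (7,4)@(15, 9): e=[0,-12,36] → ·  [on edge]
  covered (2 px):
    · · · · · · · · ·
    · · · · · · · · ·
    · · · · · · · · ·
    · # · · · · · · ·
    · · · # · · · · ·
T1:
  2·area = 12
  edge (0, 10)→(6, 5): d=(6,-5) top-left  bias=+0
  edge (6, 5)→(12, 2): d=(6,-3) top-left  bias=+0
  edge (12, 2)→(0, 10): d=(-12,8) right/bottom  bias=-1
    (3,2)@(7, 5): e=[5,3,4] → #
    (4,2)@(9, 5): e=[15,9,-12] → ·
    (3,3)@(7, 7): e=[17,15,-20] → ·
  covered (1 px):
    · · · · · · · · ·
    · · · · · · · · ·
    · · · # · · · · ·
    · · · · · · · · ·
    · · · · · · · · ·
T2:
  2·area = 14
  edge (17, 0)→(14, 2): d=(-3,2) right/bottom  bias=-1
  edge (14, 2)→(10, 0): d=(-4,-2) top-left  bias=+0
  edge (10, 0)→(17, 0): d=(7,0) top-left  bias=+0
    (6,0)@(13, 1): e=[5,2,7] → #
    (7,0)@(15, 1): e=[1,6,7] → #
    (8,0)@(17, 1): e=[-3,10,7] → ·
    (6,1)@(13, 3): e=[-1,-6,21] → ·
    (7,1)@(15, 3): e=[-5,-2,21] → ·
  covered (2 px):
    · · · · · · # # ·
    · · · · · · · · ·
    · · · · · · · · ·
    · · · · · · · · ·
    · · · · · · · · ·

Answer: 5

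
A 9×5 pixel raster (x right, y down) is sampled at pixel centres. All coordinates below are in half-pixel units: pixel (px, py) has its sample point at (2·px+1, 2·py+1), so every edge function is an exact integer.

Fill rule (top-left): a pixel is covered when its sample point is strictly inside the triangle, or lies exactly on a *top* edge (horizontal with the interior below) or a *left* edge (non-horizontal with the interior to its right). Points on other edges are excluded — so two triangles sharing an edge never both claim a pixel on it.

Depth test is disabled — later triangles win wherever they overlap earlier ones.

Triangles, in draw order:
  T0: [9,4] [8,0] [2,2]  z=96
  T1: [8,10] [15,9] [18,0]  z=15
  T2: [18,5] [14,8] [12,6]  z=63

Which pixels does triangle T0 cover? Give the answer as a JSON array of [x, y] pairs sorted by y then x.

T0:
  2·area = 26  (B↔C swapped to make it positive)
  edge (9, 4)→(2, 2): d=(-7,-2) top-left  bias=+0
  edge (2, 2)→(8, 0): d=(6,-2) top-left  bias=+0
  edge (8, 0)→(9, 4): d=(1,4) right/bottom  bias=-1
    (2,0)@(5, 1): e=[13,0,13] → #  [on edge]
    (3,0)@(7, 1): e=[17,4,5] → #
    (4,0)@(9, 1): e=[21,8,-3] → ·
    (2,1)@(5, 3): e=[-1,12,15] → ·
    (3,1)@(7, 3): e=[3,16,7] → #
    (4,1)@(9, 3): e=[7,20,-1] → ·
    (3,2)@(7, 5): e=[-11,28,9] → ·
  covered (3 px):
    · · # # · · · · ·
    · · · # · · · · ·
    · · · · · · · · ·
    · · · · · · · · ·
    · · · · · · · · ·
T1:
  2·area = 60  (B↔C swapped to make it positive)
  edge (8, 10)→(18, 0): d=(10,-10) top-left  bias=+0
  edge (18, 0)→(15, 9): d=(-3,9) right/bottom  bias=-1
  edge (15, 9)→(8, 10): d=(-7,1) right/bottom  bias=-1
    (8,0)@(17, 1): e=[0,6,54] → #  [on edge]
    (7,1)@(15, 3): e=[0,18,42] → #  [on edge]
    (8,1)@(17, 3): e=[20,0,40] → ·  [on edge]
    (6,2)@(13, 5): e=[0,30,30] → #  [on edge]
    (8,2)@(17, 5): e=[40,-6,26] → ·
    (5,3)@(11, 7): e=[0,42,18] → #  [on edge]
    (8,3)@(17, 7): e=[60,-12,12] → ·
    (4,4)@(9, 9): e=[0,54,6] → #  [on edge]
    (7,4)@(15, 9): e=[60,0,0] → ·  [on edge]
  covered (10 px):
    · · · · · · · · #
    · · · · · · · # ·
    · · · · · · # # ·
    · · · · · # # # ·
    · · · · # # # · ·
T2:
  2·area = 14
  edge (18, 5)→(14, 8): d=(-4,3) right/bottom  bias=-1
  edge (14, 8)→(12, 6): d=(-2,-2) top-left  bias=+0
  edge (12, 6)→(18, 5): d=(6,-1) top-left  bias=+0
    (3,0)@(7, 1): e=[49,0,-35] → ·  [on edge]
    (4,1)@(9, 3): e=[35,0,-21] → ·  [on edge]
    (5,2)@(11, 5): e=[21,0,-7] → ·  [on edge]
    (6,3)@(13, 7): e=[7,0,7] → #  [on edge]
    (7,3)@(15, 7): e=[1,4,9] → #
    (8,3)@(17, 7): e=[-5,8,11] → ·
    (6,4)@(13, 9): e=[-1,-4,19] → ·
    (7,4)@(15, 9): e=[-7,0,21] → ·  [on edge]
  covered (2 px):
    · · · · · · · · ·
    · · · · · · · · ·
    · · · · · · · · ·
    · · · · · · # # ·
    · · · · · · · · ·

Answer: [[2,0],[3,0],[3,1]]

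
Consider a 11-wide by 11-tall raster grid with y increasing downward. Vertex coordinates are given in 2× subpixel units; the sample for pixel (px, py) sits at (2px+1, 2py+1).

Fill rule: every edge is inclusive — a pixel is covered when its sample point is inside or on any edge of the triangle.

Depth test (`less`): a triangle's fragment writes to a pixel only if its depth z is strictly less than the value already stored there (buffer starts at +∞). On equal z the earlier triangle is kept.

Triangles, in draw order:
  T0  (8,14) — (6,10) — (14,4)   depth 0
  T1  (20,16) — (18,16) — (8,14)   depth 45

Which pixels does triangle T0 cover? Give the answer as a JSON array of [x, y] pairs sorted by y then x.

T0:
  2·area = 44
  edge (8, 14)→(6, 10): d=(-2,-4) inclusive
  edge (6, 10)→(14, 4): d=(8,-6) inclusive
  edge (14, 4)→(8, 14): d=(-6,10) inclusive
    (6,2)@(13, 5): e=[38,2,4] → █
    (7,2)@(15, 5): e=[46,14,-16] → ·
    (5,3)@(11, 7): e=[26,6,12] → █
    (6,3)@(13, 7): e=[34,18,-8] → ·
    (4,4)@(9, 9): e=[14,10,20] → █
    (5,4)@(11, 9): e=[22,22,0] → █  [on edge]
    (6,4)@(13, 9): e=[30,34,-20] → ·
    (3,5)@(7, 11): e=[2,14,28] → █
    (5,5)@(11, 11): e=[18,38,-12] → ·
    (3,6)@(7, 13): e=[-2,30,16] → ·
    (4,6)@(9, 13): e=[6,42,-4] → ·
    (2,9)@(5, 19): e=[-22,66,0] → ·  [on edge]
  covered (6 px):
    · · · · · · · · · · ·
    · · · · · · · · · · ·
    · · · · · · █ · · · ·
    · · · · · █ · · · · ·
    · · · · █ █ · · · · ·
    · · · █ █ · · · · · ·
    · · · · · · · · · · ·
    · · · · · · · · · · ·
    · · · · · · · · · · ·
    · · · · · · · · · · ·
    · · · · · · · · · · ·
T1:
  2·area = 4
  edge (20, 16)→(18, 16): d=(-2,0) inclusive
  edge (18, 16)→(8, 14): d=(-10,-2) inclusive
  edge (8, 14)→(20, 16): d=(12,2) inclusive
    (1,6)@(3, 13): e=[6,0,-2] → ·  [on edge]
    (6,7)@(13, 15): e=[2,0,2] → █  [on edge]
    (7,7)@(15, 15): e=[2,4,-2] → ·
    (6,8)@(13, 17): e=[-2,-20,26] → ·
  covered (1 px):
    · · · · · · · · · · ·
    · · · · · · · · · · ·
    · · · · · · · · · · ·
    · · · · · · · · · · ·
    · · · · · · · · · · ·
    · · · · · · · · · · ·
    · · · · · · · · · · ·
    · · · · · · █ · · · ·
    · · · · · · · · · · ·
    · · · · · · · · · · ·
    · · · · · · · · · · ·

Answer: [[6,2],[5,3],[4,4],[5,4],[3,5],[4,5]]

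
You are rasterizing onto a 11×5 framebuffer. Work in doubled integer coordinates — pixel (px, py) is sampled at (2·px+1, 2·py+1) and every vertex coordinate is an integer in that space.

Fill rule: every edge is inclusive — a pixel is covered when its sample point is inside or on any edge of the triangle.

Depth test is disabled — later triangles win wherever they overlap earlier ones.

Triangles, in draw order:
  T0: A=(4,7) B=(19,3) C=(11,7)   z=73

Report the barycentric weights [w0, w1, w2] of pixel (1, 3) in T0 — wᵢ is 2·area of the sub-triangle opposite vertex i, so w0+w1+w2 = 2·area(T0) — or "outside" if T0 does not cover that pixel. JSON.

T0:
  2·area = 28
  edge (4, 7)→(19, 3): d=(15,-4) inclusive
  edge (19, 3)→(11, 7): d=(-8,4) inclusive
  edge (11, 7)→(4, 7): d=(-7,0) inclusive
    (9,1)@(19, 3): e=[0,0,28] → █  [on edge]
    (10,1)@(21, 3): e=[8,-8,28] → ·
    (6,2)@(13, 5): e=[6,8,14] → █
    (7,2)@(15, 5): e=[14,0,14] → █  [on edge]
    (8,2)@(17, 5): e=[22,-8,14] → ·
    (9,2)@(19, 5): e=[30,-16,14] → ·
    (0,3)@(1, 7): e=[-12,40,0] → ·  [on edge]
    (1,3)@(3, 7): e=[-4,32,0] → ·  [on edge]
    (2,3)@(5, 7): e=[4,24,0] → █  [on edge]
    (3,3)@(7, 7): e=[12,16,0] → █  [on edge]
    (4,3)@(9, 7): e=[20,8,0] → █  [on edge]
    (5,3)@(11, 7): e=[28,0,0] → █  [on edge]
    (6,3)@(13, 7): e=[36,-8,0] → ·  [on edge]
    (7,3)@(15, 7): e=[44,-16,0] → ·  [on edge]
    (8,3)@(17, 7): e=[52,-24,0] → ·  [on edge]
    (9,3)@(19, 7): e=[60,-32,0] → ·  [on edge]
    (10,3)@(21, 7): e=[68,-40,0] → ·  [on edge]
    (3,4)@(7, 9): e=[42,0,-14] → ·  [on edge]
  covered (7 px):
    · · · · · · · · · · ·
    · · · · · · · · · █ ·
    · · · · · · █ █ · · ·
    · · █ █ █ █ · · · · ·
    · · · · · · · · · · ·

Final: "outside"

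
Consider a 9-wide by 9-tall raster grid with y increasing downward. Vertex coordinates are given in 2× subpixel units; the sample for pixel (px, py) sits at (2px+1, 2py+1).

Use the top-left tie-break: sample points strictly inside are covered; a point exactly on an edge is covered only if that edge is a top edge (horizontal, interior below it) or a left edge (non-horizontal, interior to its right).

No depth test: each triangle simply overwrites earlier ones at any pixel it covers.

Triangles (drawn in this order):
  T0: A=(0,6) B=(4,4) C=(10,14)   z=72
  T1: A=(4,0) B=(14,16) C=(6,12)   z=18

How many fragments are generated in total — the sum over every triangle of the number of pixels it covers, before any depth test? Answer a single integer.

T0:
  2·area = 52
  edge (0, 6)→(4, 4): d=(4,-2) top-left  bias=+0
  edge (4, 4)→(10, 14): d=(6,10) right/bottom  bias=-1
  edge (10, 14)→(0, 6): d=(-10,-8) top-left  bias=+0
    (1,2)@(3, 5): e=[2,16,34] → X
    (2,2)@(5, 5): e=[6,-4,50] → .
    (1,3)@(3, 7): e=[10,28,14] → X
    (2,3)@(5, 7): e=[14,8,30] → X
    (3,3)@(7, 7): e=[18,-12,46] → .
    (1,4)@(3, 9): e=[18,40,-6] → .
    (2,4)@(5, 9): e=[22,20,10] → X
    (3,4)@(7, 9): e=[26,0,26] → .  [on edge]
    (2,5)@(5, 11): e=[30,32,-10] → .
    (3,5)@(7, 11): e=[34,12,6] → X
    (4,5)@(9, 11): e=[38,-8,22] → .
    (3,6)@(7, 13): e=[42,24,-14] → .
  covered (6 px):
    . . . . . . . . .
    . . . . . . . . .
    . X . . . . . . .
    . X X . . . . . .
    . . X . . . . . .
    . . . X . . . . .
    . . . . X . . . .
    . . . . . . . . .
    . . . . . . . . .
T1:
  2·area = 88
  edge (4, 0)→(14, 16): d=(10,16) right/bottom  bias=-1
  edge (14, 16)→(6, 12): d=(-8,-4) top-left  bias=+0
  edge (6, 12)→(4, 0): d=(-2,-12) top-left  bias=+0
    (2,1)@(5, 3): e=[14,68,6] → X
    (3,1)@(7, 3): e=[-18,76,30] → .
    (2,2)@(5, 5): e=[34,52,2] → X
    (3,2)@(7, 5): e=[2,60,26] → X
    (4,2)@(9, 5): e=[-30,68,50] → .
    (2,3)@(5, 7): e=[54,36,-2] → .
    (3,3)@(7, 7): e=[22,44,22] → X
    (4,3)@(9, 7): e=[-10,52,46] → .
    (3,4)@(7, 9): e=[42,28,18] → X
    (4,4)@(9, 9): e=[10,36,42] → X
    (5,4)@(11, 9): e=[-22,44,66] → .
    (3,5)@(7, 11): e=[62,12,14] → X
  covered (11 px):
    . . . . . . . . .
    . . X . . . . . .
    . . X X . . . . .
    . . . X . . . . .
    . . . X X . . . .
    . . . X X . . . .
    . . . . X X . . .
    . . . . . . X . .
    . . . . . . . . .

Result: 17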